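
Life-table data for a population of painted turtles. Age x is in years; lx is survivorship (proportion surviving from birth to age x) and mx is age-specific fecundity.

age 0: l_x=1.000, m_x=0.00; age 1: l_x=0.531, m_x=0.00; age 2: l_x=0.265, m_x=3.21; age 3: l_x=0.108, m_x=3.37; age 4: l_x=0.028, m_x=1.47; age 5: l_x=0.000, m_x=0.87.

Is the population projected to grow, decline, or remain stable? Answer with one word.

growing

R0 = Σ lx·mx = 0 + 0 + 0.85065 + 0.36396 + 0.04116 + 0 = 1.25577
R0 > 1, so the population is growing.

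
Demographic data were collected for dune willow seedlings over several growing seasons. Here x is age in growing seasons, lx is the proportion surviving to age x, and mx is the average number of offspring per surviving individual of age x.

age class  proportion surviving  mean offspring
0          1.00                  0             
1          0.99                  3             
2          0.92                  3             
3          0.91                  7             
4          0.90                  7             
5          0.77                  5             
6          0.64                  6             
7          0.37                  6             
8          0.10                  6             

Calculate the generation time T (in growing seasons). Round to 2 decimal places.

3.99

lx·mx: 0, 2.97, 2.76, 6.37, 6.3, 3.85, 3.84, 2.22, 0.6 → R0 = 28.91
x·lx·mx: 0, 2.97, 5.52, 19.11, 25.2, 19.25, 23.04, 15.54, 4.8 → Σ = 115.43
T = 115.43 / 28.91 = 3.992736… → 3.99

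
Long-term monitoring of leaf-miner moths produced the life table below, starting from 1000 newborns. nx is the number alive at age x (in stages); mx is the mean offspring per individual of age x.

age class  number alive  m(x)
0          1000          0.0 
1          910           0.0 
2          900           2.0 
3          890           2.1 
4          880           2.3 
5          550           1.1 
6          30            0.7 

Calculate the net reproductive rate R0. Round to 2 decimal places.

lx = nx/n0 = nx/1000: 1, 0.91, 0.9, 0.89, 0.88, 0.55, 0.03
lx·mx by age: 0, 0, 1.8, 1.869, 2.024, 0.605, 0.021
R0 = Σ lx·mx = 6.319 → 6.32

6.32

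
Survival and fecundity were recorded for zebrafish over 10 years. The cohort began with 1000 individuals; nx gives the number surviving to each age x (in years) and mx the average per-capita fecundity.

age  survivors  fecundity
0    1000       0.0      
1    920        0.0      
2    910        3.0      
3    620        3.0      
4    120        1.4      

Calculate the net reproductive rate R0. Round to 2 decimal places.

lx = nx/n0 = nx/1000: 1, 0.92, 0.91, 0.62, 0.12
lx·mx by age: 0, 0, 2.73, 1.86, 0.168
R0 = Σ lx·mx = 4.758 → 4.76

4.76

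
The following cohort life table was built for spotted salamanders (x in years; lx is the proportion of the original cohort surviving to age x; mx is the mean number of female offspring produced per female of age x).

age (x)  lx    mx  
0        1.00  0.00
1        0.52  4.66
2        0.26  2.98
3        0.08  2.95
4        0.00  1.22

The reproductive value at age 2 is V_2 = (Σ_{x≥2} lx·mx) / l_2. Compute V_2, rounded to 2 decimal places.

lx·mx for x ≥ 2: 0.7748, 0.236, 0 → sum = 1.0108
V_2 = 1.0108 / l_2 = 1.0108 / 0.26 = 3.887692… → 3.89

3.89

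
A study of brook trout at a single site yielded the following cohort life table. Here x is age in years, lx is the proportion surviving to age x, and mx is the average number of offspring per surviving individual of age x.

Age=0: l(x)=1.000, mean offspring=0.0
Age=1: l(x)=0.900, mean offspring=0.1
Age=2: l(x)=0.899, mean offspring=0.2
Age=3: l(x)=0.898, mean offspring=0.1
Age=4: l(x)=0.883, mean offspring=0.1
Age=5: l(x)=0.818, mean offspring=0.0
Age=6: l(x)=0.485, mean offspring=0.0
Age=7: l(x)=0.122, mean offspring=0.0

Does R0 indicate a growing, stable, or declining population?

R0 = Σ lx·mx = 0 + 0.09 + 0.1798 + 0.0898 + 0.0883 + 0 + 0 + 0 = 0.4479
R0 < 1, so the population is declining.

declining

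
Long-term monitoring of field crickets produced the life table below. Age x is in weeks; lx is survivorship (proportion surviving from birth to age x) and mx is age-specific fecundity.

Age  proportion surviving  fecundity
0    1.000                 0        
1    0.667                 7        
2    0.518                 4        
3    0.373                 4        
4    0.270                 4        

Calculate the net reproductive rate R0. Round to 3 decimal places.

lx·mx by age: 0, 4.669, 2.072, 1.492, 1.08
R0 = Σ lx·mx = 9.313 → 9.313

9.313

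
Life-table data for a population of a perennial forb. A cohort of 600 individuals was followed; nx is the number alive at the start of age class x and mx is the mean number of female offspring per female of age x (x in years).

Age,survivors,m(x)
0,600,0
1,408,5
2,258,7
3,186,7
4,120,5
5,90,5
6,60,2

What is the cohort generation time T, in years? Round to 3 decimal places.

lx = nx/n0 = nx/600: 1, 0.68, 0.43, 0.31, 0.2, 0.15, 0.1
lx·mx: 0, 3.4, 3.01, 2.17, 1, 0.75, 0.2 → R0 = 10.53
x·lx·mx: 0, 3.4, 6.02, 6.51, 4, 3.75, 1.2 → Σ = 24.88
T = 24.88 / 10.53 = 2.362773… → 2.363

2.363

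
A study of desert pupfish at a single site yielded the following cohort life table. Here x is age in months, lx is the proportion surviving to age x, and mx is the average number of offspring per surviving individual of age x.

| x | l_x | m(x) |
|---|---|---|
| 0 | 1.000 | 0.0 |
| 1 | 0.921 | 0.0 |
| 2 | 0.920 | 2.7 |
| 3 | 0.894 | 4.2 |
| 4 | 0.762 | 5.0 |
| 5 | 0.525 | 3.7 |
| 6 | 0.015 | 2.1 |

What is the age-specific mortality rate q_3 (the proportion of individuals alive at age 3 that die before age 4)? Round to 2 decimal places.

q_3 = (l_3 − l_4) / l_3 = (0.894 − 0.762) / 0.894
     = 0.132 / 0.894 = 0.147651… → 0.15

0.15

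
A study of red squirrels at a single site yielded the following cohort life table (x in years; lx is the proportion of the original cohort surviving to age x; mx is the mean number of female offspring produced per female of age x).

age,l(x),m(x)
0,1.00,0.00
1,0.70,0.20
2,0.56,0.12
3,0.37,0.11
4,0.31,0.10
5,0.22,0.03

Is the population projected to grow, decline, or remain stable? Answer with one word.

declining

R0 = Σ lx·mx = 0 + 0.14 + 0.0672 + 0.0407 + 0.031 + 0.0066 = 0.2855
R0 < 1, so the population is declining.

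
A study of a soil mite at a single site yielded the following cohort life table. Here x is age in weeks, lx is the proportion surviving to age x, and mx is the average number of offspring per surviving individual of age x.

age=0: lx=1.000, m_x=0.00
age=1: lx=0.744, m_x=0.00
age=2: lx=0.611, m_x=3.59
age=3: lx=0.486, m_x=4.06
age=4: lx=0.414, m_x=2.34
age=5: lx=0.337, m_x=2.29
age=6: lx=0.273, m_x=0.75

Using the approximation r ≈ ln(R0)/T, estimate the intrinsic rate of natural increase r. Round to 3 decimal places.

R0 = Σ lx·mx = 0 + 0 + 2.19349 + 1.97316 + 0.96876 + 0.77173 + 0.20475 = 6.11189
Σ x·lx·mx = 19.26865; T = 19.26865/6.11189 = 3.15265…
r ≈ ln(R0)/T = ln(6.11189)/3.15265… = 0.5742… → 0.574

0.574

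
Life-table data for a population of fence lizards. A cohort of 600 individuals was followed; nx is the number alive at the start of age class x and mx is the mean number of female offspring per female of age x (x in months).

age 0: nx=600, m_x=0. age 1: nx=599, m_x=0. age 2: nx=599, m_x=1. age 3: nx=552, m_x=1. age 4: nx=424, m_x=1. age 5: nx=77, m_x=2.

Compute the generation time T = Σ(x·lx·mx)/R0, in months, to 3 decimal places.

3.077

lx = nx/n0 = nx/600: 1, 0.99833…, 0.99833…, 0.92, 0.70667…, 0.12833…
lx·mx: 0, 0, 0.998333…, 0.92, 0.706667…, 0.256667… → R0 = 2.881667…
x·lx·mx: 0, 0, 1.996667…, 2.76, 2.826667…, 1.283333… → Σ = 8.866667…
T = 8.866667… / 2.881667… = 3.076923… → 3.077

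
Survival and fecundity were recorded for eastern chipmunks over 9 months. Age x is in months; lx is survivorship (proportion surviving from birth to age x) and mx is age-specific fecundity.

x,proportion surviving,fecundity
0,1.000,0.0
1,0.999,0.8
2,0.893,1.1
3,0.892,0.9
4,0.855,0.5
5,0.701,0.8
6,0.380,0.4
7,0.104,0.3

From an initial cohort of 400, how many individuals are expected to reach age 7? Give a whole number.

42

Expected survivors = N0 · l_7 = 400 × 0.104 = 41.6 → 42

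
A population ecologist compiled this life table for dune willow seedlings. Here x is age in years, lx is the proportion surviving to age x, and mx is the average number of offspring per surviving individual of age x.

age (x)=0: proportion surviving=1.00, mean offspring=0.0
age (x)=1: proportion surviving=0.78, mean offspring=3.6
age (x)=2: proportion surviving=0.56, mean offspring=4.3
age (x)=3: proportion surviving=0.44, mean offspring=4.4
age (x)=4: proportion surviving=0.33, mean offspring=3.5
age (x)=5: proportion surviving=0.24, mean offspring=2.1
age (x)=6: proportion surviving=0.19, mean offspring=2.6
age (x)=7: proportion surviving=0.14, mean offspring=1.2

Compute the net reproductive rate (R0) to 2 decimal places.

lx·mx by age: 0, 2.808, 2.408, 1.936, 1.155, 0.504, 0.494, 0.168
R0 = Σ lx·mx = 9.473 → 9.47

9.47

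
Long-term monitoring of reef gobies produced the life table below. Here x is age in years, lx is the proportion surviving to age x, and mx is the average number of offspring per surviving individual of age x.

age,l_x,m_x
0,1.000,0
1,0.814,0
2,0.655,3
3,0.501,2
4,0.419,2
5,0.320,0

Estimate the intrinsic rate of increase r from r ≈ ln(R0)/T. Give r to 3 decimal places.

0.494

R0 = Σ lx·mx = 0 + 0 + 1.965 + 1.002 + 0.838 + 0 = 3.805
Σ x·lx·mx = 10.288; T = 10.288/3.805 = 2.70381…
r ≈ ln(R0)/T = ln(3.805)/2.70381… = 0.49423… → 0.494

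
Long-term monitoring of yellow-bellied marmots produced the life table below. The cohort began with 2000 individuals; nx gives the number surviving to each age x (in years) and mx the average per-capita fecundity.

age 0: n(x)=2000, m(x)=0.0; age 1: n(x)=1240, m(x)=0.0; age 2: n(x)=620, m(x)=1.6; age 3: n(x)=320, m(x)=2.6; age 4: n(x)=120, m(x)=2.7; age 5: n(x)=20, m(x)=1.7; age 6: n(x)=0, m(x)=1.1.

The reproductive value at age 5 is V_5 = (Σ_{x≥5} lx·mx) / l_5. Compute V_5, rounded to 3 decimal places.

lx = nx/n0 = nx/2000: 1, 0.62, 0.31, 0.16, 0.06, 0.01, 0
lx·mx for x ≥ 5: 0.017, 0 → sum = 0.017
V_5 = 0.017 / l_5 = 0.017 / 0.01 = 1.7 → 1.700

1.700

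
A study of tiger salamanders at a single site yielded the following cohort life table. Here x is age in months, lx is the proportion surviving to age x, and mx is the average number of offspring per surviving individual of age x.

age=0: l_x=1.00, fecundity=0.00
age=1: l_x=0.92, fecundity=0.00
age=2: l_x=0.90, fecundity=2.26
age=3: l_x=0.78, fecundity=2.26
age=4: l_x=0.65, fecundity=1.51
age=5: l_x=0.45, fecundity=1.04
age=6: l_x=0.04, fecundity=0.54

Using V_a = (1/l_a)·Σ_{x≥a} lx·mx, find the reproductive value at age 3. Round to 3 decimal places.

4.146

lx·mx for x ≥ 3: 1.7628, 0.9815, 0.468, 0.0216 → sum = 3.2339
V_3 = 3.2339 / l_3 = 3.2339 / 0.78 = 4.146026… → 4.146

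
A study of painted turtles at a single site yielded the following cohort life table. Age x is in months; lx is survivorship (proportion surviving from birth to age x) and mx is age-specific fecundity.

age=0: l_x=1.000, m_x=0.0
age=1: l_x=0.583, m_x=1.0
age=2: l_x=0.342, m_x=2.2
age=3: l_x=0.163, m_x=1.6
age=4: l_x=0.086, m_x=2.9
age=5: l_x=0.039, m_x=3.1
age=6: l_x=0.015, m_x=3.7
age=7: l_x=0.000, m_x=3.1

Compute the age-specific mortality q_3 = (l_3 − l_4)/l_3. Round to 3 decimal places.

q_3 = (l_3 − l_4) / l_3 = (0.163 − 0.086) / 0.163
     = 0.077 / 0.163 = 0.472393… → 0.472

0.472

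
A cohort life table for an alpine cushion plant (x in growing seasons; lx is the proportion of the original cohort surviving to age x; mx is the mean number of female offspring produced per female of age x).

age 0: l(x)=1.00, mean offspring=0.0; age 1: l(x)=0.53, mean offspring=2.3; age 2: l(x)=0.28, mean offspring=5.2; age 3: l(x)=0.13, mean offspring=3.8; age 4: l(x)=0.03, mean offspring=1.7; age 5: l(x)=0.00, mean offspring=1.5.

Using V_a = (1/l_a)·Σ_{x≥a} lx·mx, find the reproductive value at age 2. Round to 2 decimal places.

lx·mx for x ≥ 2: 1.456, 0.494, 0.051, 0 → sum = 2.001
V_2 = 2.001 / l_2 = 2.001 / 0.28 = 7.146429… → 7.15

7.15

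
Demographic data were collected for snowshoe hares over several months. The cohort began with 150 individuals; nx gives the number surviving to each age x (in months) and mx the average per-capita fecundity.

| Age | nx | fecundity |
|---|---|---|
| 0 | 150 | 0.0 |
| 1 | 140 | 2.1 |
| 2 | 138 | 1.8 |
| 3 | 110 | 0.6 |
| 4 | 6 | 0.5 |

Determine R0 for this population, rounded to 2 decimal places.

lx = nx/n0 = nx/150: 1, 0.93333…, 0.92, 0.73333…, 0.04
lx·mx by age: 0, 1.96…, 1.656, 0.44…, 0.02
R0 = Σ lx·mx = 4.076… → 4.08

4.08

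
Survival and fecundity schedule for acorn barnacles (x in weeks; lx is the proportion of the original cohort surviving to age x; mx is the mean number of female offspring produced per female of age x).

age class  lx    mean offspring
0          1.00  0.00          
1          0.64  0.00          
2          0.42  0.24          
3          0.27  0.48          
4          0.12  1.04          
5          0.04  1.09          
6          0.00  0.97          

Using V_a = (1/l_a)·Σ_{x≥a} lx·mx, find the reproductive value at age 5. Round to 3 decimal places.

1.090

lx·mx for x ≥ 5: 0.0436, 0 → sum = 0.0436
V_5 = 0.0436 / l_5 = 0.0436 / 0.04 = 1.09 → 1.090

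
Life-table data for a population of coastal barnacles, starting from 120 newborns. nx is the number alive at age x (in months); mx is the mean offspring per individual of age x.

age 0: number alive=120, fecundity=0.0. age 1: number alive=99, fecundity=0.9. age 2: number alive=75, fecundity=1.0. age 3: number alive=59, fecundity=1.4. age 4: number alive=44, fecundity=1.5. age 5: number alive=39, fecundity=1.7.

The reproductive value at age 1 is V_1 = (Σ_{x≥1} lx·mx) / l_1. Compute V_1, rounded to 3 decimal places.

3.828

lx = nx/n0 = nx/120: 1, 0.825, 0.625, 0.49167…, 0.36667…, 0.325
lx·mx for x ≥ 1: 0.7425, 0.625, 0.688333…, 0.55…, 0.5525 → sum = 3.158333…
V_1 = 3.158333… / l_1 = 3.158333… / 0.825 = 3.828283… → 3.828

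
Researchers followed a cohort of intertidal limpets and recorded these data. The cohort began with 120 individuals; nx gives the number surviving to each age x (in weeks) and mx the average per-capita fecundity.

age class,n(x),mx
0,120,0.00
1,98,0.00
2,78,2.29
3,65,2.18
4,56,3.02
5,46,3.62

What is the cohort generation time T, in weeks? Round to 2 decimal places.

3.49

lx = nx/n0 = nx/120: 1, 0.81667…, 0.65, 0.54167…, 0.46667…, 0.38333…
lx·mx: 0, 0, 1.4885, 1.180833…, 1.409333…, 1.387667… → R0 = 5.466333…
x·lx·mx: 0, 0, 2.977, 3.5425…, 5.637333…, 6.938333… → Σ = 19.095167…
T = 19.095167… / 5.466333… = 3.493231… → 3.49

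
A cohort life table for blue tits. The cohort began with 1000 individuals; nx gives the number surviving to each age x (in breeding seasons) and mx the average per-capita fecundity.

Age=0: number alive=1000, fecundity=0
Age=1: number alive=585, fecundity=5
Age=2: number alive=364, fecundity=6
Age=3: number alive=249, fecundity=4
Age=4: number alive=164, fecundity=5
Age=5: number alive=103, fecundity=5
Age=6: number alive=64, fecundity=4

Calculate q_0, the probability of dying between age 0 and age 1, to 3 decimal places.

0.415

lx = nx/n0 = nx/1000: 1, 0.585, 0.364, 0.249, 0.164, 0.103, 0.064
q_0 = (l_0 − l_1) / l_0 = (1 − 0.585) / 1
     = 0.415 / 1 = 0.415 → 0.415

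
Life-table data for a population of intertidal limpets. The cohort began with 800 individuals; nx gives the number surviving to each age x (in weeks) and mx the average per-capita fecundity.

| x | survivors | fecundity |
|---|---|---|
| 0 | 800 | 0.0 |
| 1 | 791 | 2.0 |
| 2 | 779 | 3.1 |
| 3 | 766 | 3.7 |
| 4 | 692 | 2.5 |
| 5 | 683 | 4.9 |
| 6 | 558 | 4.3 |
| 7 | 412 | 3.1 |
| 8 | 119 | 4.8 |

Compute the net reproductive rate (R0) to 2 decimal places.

20.19

lx = nx/n0 = nx/800: 1, 0.98875, 0.97375, 0.9575, 0.865, 0.85375, 0.6975, 0.515, 0.14875
lx·mx by age: 0, 1.9775, 3.018625, 3.54275, 2.1625, 4.183375, 2.99925, 1.5965, 0.714
R0 = Σ lx·mx = 20.1945 → 20.19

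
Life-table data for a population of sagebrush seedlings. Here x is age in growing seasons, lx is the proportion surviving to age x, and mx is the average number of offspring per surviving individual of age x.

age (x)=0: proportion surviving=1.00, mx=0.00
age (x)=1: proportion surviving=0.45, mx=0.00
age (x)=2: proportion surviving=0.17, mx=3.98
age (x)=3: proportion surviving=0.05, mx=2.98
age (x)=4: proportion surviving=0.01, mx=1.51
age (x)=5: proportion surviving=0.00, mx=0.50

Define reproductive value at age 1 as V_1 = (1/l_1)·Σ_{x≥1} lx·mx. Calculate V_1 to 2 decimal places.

lx·mx for x ≥ 1: 0, 0.6766, 0.149, 0.0151, 0 → sum = 0.8407
V_1 = 0.8407 / l_1 = 0.8407 / 0.45 = 1.868222… → 1.87

1.87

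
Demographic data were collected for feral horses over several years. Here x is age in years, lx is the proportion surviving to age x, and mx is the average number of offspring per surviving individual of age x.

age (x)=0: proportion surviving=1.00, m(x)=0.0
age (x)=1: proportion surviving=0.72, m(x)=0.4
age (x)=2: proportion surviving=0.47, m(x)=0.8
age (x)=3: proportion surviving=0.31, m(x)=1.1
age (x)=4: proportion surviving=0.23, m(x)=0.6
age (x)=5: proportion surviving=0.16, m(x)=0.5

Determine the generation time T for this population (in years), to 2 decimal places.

2.47

lx·mx: 0, 0.288, 0.376, 0.341, 0.138, 0.08 → R0 = 1.223
x·lx·mx: 0, 0.288, 0.752, 1.023, 0.552, 0.4 → Σ = 3.015
T = 3.015 / 1.223 = 2.465249… → 2.47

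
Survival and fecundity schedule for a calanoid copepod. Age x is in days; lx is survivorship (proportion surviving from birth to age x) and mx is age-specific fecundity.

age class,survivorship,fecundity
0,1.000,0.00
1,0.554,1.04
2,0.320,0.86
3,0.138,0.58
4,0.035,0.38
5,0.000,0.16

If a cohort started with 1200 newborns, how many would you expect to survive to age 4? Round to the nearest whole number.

42

Expected survivors = N0 · l_4 = 1200 × 0.035 = 42 → 42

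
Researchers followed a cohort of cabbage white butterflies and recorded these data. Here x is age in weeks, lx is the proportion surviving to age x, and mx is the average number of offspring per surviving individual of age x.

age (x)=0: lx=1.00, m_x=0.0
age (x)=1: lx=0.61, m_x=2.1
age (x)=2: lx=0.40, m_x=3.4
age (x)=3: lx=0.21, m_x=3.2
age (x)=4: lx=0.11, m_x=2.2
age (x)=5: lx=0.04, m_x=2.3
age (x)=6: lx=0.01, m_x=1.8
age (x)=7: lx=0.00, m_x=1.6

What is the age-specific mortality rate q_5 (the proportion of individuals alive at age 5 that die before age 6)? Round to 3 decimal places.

0.750

q_5 = (l_5 − l_6) / l_5 = (0.04 − 0.01) / 0.04
     = 0.03 / 0.04 = 0.75 → 0.750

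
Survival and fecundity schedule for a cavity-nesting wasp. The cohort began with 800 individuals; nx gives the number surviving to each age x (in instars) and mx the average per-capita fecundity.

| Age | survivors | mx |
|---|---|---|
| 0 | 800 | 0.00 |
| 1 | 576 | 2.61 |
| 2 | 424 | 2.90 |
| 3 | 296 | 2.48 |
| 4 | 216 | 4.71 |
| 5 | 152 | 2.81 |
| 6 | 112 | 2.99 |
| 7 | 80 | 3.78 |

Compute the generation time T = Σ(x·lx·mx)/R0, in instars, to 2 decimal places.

2.97

lx = nx/n0 = nx/800: 1, 0.72, 0.53, 0.37, 0.27, 0.19, 0.14, 0.1
lx·mx: 0, 1.8792, 1.537, 0.9176, 1.2717, 0.5339, 0.4186, 0.378 → R0 = 6.936
x·lx·mx: 0, 1.8792, 3.074, 2.7528, 5.0868, 2.6695, 2.5116, 2.646 → Σ = 20.6199
T = 20.6199 / 6.936 = 2.972881… → 2.97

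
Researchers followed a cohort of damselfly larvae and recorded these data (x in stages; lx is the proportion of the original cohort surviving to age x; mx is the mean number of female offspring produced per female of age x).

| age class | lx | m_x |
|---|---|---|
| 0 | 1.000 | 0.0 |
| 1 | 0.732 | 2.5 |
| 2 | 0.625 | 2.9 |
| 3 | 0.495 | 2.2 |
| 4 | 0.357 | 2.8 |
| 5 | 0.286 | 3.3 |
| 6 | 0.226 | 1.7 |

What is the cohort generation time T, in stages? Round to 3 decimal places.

lx·mx: 0, 1.83, 1.8125, 1.089, 0.9996, 0.9438, 0.3842 → R0 = 7.0591
x·lx·mx: 0, 1.83, 3.625, 3.267, 3.9984, 4.719, 2.3052 → Σ = 19.7446
T = 19.7446 / 7.0591 = 2.797042… → 2.797

2.797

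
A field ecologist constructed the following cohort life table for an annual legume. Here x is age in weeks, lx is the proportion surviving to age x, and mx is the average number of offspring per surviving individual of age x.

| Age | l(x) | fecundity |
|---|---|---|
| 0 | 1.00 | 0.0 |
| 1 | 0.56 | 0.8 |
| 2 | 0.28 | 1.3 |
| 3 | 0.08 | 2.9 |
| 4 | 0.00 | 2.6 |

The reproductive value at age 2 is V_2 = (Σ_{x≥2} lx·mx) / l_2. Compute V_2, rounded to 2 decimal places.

2.13

lx·mx for x ≥ 2: 0.364, 0.232, 0 → sum = 0.596
V_2 = 0.596 / l_2 = 0.596 / 0.28 = 2.128571… → 2.13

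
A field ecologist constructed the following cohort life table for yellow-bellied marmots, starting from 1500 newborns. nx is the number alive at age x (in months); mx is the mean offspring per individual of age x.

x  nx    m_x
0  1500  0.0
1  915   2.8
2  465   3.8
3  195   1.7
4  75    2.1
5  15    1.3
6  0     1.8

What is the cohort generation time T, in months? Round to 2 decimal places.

1.62

lx = nx/n0 = nx/1500: 1, 0.61, 0.31, 0.13, 0.05, 0.01, 0
lx·mx: 0, 1.708, 1.178, 0.221, 0.105, 0.013, 0 → R0 = 3.225
x·lx·mx: 0, 1.708, 2.356, 0.663, 0.42, 0.065, 0 → Σ = 5.212
T = 5.212 / 3.225 = 1.616124… → 1.62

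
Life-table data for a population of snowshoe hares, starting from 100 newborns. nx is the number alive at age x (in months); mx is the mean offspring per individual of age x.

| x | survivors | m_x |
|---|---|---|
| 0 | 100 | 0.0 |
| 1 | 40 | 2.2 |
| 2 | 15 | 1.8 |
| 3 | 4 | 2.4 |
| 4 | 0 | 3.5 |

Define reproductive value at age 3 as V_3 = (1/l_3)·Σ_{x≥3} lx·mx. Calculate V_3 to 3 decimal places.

2.400

lx = nx/n0 = nx/100: 1, 0.4, 0.15, 0.04, 0
lx·mx for x ≥ 3: 0.096, 0 → sum = 0.096
V_3 = 0.096 / l_3 = 0.096 / 0.04 = 2.4 → 2.400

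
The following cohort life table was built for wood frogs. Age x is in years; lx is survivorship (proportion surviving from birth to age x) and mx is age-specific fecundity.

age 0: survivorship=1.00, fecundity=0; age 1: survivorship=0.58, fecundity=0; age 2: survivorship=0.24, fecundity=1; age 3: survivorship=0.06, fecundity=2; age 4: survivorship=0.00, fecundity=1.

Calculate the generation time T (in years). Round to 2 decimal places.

2.33

lx·mx: 0, 0, 0.24, 0.12, 0 → R0 = 0.36
x·lx·mx: 0, 0, 0.48, 0.36, 0 → Σ = 0.84
T = 0.84 / 0.36 = 2.333333… → 2.33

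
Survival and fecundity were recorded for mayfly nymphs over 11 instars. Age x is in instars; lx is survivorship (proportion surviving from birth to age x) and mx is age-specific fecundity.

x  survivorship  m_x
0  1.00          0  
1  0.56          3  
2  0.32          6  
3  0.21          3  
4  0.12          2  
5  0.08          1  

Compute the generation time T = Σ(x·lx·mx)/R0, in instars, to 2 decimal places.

lx·mx: 0, 1.68, 1.92, 0.63, 0.24, 0.08 → R0 = 4.55
x·lx·mx: 0, 1.68, 3.84, 1.89, 0.96, 0.4 → Σ = 8.77
T = 8.77 / 4.55 = 1.927473… → 1.93

1.93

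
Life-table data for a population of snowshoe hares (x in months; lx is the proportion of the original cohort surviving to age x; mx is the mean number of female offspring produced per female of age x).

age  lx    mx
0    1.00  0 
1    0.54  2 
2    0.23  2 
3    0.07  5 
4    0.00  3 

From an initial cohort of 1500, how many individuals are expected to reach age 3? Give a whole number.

Expected survivors = N0 · l_3 = 1500 × 0.07 = 105 → 105

105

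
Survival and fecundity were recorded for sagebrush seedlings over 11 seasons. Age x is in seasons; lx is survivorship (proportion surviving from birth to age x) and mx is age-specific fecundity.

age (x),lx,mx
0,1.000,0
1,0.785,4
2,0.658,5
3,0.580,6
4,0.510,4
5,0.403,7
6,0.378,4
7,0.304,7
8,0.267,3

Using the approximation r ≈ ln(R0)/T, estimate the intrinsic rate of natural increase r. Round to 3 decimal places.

0.780

R0 = Σ lx·mx = 0 + 3.14 + 3.29 + 3.48 + 2.04 + 2.821 + 1.512 + 2.128 + 0.801 = 19.212
Σ x·lx·mx = 72.801; T = 72.801/19.212 = 3.78935…
r ≈ ln(R0)/T = ln(19.212)/3.78935… = 0.77996… → 0.780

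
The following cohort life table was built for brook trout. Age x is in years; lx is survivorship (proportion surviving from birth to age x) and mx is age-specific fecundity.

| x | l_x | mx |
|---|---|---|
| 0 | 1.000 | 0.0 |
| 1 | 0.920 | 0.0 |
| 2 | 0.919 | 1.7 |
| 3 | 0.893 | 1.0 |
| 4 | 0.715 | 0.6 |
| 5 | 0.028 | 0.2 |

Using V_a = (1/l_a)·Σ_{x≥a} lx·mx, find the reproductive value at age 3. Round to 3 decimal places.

lx·mx for x ≥ 3: 0.893, 0.429, 0.0056 → sum = 1.3276
V_3 = 1.3276 / l_3 = 1.3276 / 0.893 = 1.486674… → 1.487

1.487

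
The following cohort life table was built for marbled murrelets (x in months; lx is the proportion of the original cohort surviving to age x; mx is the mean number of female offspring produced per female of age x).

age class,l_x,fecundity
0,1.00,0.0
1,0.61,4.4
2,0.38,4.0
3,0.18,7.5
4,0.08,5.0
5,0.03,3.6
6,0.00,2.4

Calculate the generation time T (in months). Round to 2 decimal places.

1.97

lx·mx: 0, 2.684, 1.52, 1.35, 0.4, 0.108, 0 → R0 = 6.062
x·lx·mx: 0, 2.684, 3.04, 4.05, 1.6, 0.54, 0 → Σ = 11.914
T = 11.914 / 6.062 = 1.965358… → 1.97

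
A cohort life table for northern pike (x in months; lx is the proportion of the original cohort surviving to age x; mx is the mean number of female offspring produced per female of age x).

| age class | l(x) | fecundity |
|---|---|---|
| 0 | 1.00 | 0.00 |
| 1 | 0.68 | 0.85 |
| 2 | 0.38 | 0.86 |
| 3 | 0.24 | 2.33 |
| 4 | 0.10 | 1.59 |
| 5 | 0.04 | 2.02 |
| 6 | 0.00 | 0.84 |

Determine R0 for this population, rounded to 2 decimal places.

lx·mx by age: 0, 0.578, 0.3268, 0.5592, 0.159, 0.0808, 0
R0 = Σ lx·mx = 1.7038 → 1.70

1.70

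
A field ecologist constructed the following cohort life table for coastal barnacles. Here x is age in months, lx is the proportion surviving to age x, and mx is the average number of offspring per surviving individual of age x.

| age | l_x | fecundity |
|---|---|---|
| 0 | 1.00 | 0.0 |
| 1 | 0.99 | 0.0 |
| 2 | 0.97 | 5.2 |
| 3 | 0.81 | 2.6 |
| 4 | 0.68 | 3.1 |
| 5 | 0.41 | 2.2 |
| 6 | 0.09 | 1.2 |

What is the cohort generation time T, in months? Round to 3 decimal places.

lx·mx: 0, 0, 5.044, 2.106, 2.108, 0.902, 0.108 → R0 = 10.268
x·lx·mx: 0, 0, 10.088, 6.318, 8.432, 4.51, 0.648 → Σ = 29.996
T = 29.996 / 10.268 = 2.921309… → 2.921

2.921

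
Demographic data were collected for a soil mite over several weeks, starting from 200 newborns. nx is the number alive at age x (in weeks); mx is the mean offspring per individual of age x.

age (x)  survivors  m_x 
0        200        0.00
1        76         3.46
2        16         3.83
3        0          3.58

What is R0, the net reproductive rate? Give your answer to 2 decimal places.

1.62

lx = nx/n0 = nx/200: 1, 0.38, 0.08, 0
lx·mx by age: 0, 1.3148, 0.3064, 0
R0 = Σ lx·mx = 1.6212 → 1.62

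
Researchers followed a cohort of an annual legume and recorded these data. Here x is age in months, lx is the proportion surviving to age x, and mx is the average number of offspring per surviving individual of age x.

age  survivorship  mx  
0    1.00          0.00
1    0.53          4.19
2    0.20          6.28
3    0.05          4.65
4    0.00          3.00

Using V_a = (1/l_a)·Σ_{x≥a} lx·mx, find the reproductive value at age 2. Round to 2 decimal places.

7.44

lx·mx for x ≥ 2: 1.256, 0.2325, 0 → sum = 1.4885
V_2 = 1.4885 / l_2 = 1.4885 / 0.2 = 7.4425 → 7.44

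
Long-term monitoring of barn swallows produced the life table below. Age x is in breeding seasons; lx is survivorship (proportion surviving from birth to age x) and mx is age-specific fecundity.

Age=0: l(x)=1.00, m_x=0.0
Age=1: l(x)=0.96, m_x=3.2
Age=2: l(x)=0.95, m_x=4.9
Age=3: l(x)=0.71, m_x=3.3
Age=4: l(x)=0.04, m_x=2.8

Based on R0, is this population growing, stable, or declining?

growing

R0 = Σ lx·mx = 0 + 3.072 + 4.655 + 2.343 + 0.112 = 10.182
R0 > 1, so the population is growing.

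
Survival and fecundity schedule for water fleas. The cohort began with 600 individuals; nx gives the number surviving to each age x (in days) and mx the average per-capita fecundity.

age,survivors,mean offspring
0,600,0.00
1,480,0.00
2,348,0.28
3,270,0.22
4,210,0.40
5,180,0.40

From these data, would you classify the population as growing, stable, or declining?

declining

lx = nx/n0 = nx/600: 1, 0.8, 0.58, 0.45, 0.35, 0.3
R0 = Σ lx·mx = 0 + 0 + 0.1624 + 0.099 + 0.14 + 0.12 = 0.5214
R0 < 1, so the population is declining.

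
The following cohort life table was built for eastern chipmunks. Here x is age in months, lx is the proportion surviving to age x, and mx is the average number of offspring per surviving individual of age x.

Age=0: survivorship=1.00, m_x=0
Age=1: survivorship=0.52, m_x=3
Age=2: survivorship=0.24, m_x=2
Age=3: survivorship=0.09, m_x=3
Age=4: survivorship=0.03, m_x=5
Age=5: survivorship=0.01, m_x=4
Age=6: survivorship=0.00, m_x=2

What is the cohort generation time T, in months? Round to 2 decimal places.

1.65

lx·mx: 0, 1.56, 0.48, 0.27, 0.15, 0.04, 0 → R0 = 2.5
x·lx·mx: 0, 1.56, 0.96, 0.81, 0.6, 0.2, 0 → Σ = 4.13
T = 4.13 / 2.5 = 1.652 → 1.65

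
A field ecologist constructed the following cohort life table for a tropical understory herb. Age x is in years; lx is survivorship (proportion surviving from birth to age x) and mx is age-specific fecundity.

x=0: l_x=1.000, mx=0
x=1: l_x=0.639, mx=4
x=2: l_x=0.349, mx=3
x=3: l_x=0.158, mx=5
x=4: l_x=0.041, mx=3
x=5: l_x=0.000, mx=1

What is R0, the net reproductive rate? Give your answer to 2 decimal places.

4.52

lx·mx by age: 0, 2.556, 1.047, 0.79, 0.123, 0
R0 = Σ lx·mx = 4.516 → 4.52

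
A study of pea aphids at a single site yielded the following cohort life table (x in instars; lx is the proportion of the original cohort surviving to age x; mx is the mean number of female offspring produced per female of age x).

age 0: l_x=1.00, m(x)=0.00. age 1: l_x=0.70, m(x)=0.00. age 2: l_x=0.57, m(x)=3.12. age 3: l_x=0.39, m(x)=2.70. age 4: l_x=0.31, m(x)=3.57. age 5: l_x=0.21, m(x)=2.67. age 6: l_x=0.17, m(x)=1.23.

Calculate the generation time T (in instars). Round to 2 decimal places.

lx·mx: 0, 0, 1.7784, 1.053, 1.1067, 0.5607, 0.2091 → R0 = 4.7079
x·lx·mx: 0, 0, 3.5568, 3.159, 4.4268, 2.8035, 1.2546 → Σ = 15.2007
T = 15.2007 / 4.7079 = 3.228764… → 3.23

3.23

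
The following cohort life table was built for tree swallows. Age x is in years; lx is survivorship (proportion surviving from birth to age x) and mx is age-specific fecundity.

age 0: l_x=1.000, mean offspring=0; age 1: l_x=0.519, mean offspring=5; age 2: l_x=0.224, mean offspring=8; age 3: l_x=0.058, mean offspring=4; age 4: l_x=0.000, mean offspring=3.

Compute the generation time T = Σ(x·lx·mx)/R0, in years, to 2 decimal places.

1.49

lx·mx: 0, 2.595, 1.792, 0.232, 0 → R0 = 4.619
x·lx·mx: 0, 2.595, 3.584, 0.696, 0 → Σ = 6.875
T = 6.875 / 4.619 = 1.488417… → 1.49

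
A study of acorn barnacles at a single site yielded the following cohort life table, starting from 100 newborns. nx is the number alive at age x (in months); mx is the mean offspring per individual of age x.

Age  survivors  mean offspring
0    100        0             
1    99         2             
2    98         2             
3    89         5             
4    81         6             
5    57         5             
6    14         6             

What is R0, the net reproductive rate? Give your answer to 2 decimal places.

16.94

lx = nx/n0 = nx/100: 1, 0.99, 0.98, 0.89, 0.81, 0.57, 0.14
lx·mx by age: 0, 1.98, 1.96, 4.45, 4.86, 2.85, 0.84
R0 = Σ lx·mx = 16.94 → 16.94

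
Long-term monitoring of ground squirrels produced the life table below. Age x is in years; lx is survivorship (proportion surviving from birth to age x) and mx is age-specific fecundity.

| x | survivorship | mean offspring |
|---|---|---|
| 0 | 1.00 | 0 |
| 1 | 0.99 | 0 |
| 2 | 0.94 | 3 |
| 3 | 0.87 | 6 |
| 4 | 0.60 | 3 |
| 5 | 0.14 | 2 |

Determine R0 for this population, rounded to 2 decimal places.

lx·mx by age: 0, 0, 2.82, 5.22, 1.8, 0.28
R0 = Σ lx·mx = 10.12 → 10.12

10.12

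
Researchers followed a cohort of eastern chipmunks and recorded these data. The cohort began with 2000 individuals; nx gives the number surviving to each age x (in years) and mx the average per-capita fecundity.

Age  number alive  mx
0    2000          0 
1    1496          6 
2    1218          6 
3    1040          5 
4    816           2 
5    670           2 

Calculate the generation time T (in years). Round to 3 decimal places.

lx = nx/n0 = nx/2000: 1, 0.748, 0.609, 0.52, 0.408, 0.335
lx·mx: 0, 4.488, 3.654, 2.6, 0.816, 0.67 → R0 = 12.228
x·lx·mx: 0, 4.488, 7.308, 7.8, 3.264, 3.35 → Σ = 26.21
T = 26.21 / 12.228 = 2.143441… → 2.143

2.143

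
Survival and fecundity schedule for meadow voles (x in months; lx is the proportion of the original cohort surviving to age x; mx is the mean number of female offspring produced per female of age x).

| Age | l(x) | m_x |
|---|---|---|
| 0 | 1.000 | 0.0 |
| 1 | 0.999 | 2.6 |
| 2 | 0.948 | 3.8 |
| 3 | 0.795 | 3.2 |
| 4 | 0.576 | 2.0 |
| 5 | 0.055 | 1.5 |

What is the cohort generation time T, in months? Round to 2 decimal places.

lx·mx: 0, 2.5974, 3.6024, 2.544, 1.152, 0.0825 → R0 = 9.9783
x·lx·mx: 0, 2.5974, 7.2048, 7.632, 4.608, 0.4125 → Σ = 22.4547
T = 22.4547 / 9.9783 = 2.250353… → 2.25

2.25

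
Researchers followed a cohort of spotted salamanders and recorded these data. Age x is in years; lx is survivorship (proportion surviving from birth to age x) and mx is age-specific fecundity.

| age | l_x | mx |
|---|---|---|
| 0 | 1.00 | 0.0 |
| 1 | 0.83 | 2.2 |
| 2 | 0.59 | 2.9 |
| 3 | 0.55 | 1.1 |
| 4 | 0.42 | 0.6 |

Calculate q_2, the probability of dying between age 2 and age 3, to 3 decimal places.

q_2 = (l_2 − l_3) / l_2 = (0.59 − 0.55) / 0.59
     = 0.04 / 0.59 = 0.067797… → 0.068

0.068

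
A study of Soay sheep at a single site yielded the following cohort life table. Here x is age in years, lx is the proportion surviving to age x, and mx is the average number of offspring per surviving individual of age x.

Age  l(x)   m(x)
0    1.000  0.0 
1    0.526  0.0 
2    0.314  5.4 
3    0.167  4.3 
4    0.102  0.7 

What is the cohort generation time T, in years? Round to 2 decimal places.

lx·mx: 0, 0, 1.6956, 0.7181, 0.0714 → R0 = 2.4851
x·lx·mx: 0, 0, 3.3912, 2.1543, 0.2856 → Σ = 5.8311
T = 5.8311 / 2.4851 = 2.346425… → 2.35

2.35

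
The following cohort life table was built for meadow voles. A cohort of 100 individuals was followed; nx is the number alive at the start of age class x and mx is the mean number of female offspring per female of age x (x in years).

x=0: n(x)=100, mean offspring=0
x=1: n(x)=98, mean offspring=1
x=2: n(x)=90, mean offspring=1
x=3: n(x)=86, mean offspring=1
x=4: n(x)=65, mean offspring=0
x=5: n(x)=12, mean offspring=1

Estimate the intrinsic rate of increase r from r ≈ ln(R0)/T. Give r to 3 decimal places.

lx = nx/n0 = nx/100: 1, 0.98, 0.9, 0.86, 0.65, 0.12
R0 = Σ lx·mx = 0 + 0.98 + 0.9 + 0.86 + 0 + 0.12 = 2.86
Σ x·lx·mx = 5.96; T = 5.96/2.86 = 2.08392…
r ≈ ln(R0)/T = ln(2.86)/2.08392… = 0.50425… → 0.504

0.504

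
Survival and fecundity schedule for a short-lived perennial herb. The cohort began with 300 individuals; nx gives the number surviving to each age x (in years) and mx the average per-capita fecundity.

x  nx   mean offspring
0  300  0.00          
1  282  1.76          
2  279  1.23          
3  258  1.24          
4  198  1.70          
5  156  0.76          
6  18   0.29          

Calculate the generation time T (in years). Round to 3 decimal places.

lx = nx/n0 = nx/300: 1, 0.94, 0.93, 0.86, 0.66, 0.52, 0.06
lx·mx: 0, 1.6544, 1.1439, 1.0664, 1.122, 0.3952, 0.0174 → R0 = 5.3993
x·lx·mx: 0, 1.6544, 2.2878, 3.1992, 4.488, 1.976, 0.1044 → Σ = 13.7098
T = 13.7098 / 5.3993 = 2.539181… → 2.539

2.539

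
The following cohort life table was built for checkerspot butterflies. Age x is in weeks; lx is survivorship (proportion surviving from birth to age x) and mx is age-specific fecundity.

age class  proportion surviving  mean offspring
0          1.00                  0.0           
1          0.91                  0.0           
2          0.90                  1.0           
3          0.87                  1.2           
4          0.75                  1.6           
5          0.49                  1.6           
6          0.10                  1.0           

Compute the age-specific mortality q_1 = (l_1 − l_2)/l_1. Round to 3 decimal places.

0.011

q_1 = (l_1 − l_2) / l_1 = (0.91 − 0.9) / 0.91
     = 0.01 / 0.91 = 0.010989… → 0.011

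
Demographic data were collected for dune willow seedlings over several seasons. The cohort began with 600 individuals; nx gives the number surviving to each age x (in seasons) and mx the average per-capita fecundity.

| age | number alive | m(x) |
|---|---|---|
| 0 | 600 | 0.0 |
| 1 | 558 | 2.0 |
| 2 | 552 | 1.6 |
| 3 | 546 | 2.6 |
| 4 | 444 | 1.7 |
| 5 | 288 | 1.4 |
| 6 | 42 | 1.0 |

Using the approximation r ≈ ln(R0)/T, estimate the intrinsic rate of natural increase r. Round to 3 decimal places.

lx = nx/n0 = nx/600: 1, 0.93, 0.92, 0.91, 0.74, 0.48, 0.07
R0 = Σ lx·mx = 0 + 1.86 + 1.472 + 2.366 + 1.258 + 0.672 + 0.07 = 7.698
Σ x·lx·mx = 20.714; T = 20.714/7.698 = 2.69083…
r ≈ ln(R0)/T = ln(7.698)/2.69083… = 0.75849… → 0.758

0.758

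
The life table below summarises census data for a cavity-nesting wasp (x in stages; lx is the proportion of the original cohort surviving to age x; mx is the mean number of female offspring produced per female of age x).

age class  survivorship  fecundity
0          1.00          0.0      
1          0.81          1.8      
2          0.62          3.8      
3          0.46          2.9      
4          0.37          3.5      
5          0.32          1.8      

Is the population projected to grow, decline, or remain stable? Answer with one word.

R0 = Σ lx·mx = 0 + 1.458 + 2.356 + 1.334 + 1.295 + 0.576 = 7.019
R0 > 1, so the population is growing.

growing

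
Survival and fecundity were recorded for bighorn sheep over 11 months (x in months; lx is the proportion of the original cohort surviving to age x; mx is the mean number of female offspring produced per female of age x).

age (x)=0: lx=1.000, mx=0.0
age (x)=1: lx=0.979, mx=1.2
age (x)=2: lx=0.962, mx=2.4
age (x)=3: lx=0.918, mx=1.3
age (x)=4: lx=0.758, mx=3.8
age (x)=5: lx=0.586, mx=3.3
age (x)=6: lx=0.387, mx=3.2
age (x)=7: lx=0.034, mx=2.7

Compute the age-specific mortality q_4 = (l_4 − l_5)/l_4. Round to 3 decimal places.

0.227

q_4 = (l_4 − l_5) / l_4 = (0.758 − 0.586) / 0.758
     = 0.172 / 0.758 = 0.226913… → 0.227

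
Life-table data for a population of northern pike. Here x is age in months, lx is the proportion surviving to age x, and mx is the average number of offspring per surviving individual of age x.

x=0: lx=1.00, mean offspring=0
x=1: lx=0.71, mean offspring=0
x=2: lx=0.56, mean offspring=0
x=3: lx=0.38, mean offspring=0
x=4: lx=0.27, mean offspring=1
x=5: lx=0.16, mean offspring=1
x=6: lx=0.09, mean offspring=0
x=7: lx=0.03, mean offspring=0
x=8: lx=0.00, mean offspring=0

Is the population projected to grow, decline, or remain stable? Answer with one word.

declining

R0 = Σ lx·mx = 0 + 0 + 0 + 0 + 0.27 + 0.16 + 0 + 0 + 0 = 0.43
R0 < 1, so the population is declining.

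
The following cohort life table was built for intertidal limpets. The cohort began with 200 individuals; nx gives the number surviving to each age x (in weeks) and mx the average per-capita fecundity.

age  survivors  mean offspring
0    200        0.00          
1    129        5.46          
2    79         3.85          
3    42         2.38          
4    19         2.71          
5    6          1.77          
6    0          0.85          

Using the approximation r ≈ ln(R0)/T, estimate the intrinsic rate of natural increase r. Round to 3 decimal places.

1.105

lx = nx/n0 = nx/200: 1, 0.645, 0.395, 0.21, 0.095, 0.03, 0
R0 = Σ lx·mx = 0 + 3.5217 + 1.52075 + 0.4998 + 0.25745 + 0.0531 + 0 = 5.8528
Σ x·lx·mx = 9.3579; T = 9.3579/5.8528 = 1.59888…
r ≈ ln(R0)/T = ln(5.8528)/1.59888… = 1.1051… → 1.105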